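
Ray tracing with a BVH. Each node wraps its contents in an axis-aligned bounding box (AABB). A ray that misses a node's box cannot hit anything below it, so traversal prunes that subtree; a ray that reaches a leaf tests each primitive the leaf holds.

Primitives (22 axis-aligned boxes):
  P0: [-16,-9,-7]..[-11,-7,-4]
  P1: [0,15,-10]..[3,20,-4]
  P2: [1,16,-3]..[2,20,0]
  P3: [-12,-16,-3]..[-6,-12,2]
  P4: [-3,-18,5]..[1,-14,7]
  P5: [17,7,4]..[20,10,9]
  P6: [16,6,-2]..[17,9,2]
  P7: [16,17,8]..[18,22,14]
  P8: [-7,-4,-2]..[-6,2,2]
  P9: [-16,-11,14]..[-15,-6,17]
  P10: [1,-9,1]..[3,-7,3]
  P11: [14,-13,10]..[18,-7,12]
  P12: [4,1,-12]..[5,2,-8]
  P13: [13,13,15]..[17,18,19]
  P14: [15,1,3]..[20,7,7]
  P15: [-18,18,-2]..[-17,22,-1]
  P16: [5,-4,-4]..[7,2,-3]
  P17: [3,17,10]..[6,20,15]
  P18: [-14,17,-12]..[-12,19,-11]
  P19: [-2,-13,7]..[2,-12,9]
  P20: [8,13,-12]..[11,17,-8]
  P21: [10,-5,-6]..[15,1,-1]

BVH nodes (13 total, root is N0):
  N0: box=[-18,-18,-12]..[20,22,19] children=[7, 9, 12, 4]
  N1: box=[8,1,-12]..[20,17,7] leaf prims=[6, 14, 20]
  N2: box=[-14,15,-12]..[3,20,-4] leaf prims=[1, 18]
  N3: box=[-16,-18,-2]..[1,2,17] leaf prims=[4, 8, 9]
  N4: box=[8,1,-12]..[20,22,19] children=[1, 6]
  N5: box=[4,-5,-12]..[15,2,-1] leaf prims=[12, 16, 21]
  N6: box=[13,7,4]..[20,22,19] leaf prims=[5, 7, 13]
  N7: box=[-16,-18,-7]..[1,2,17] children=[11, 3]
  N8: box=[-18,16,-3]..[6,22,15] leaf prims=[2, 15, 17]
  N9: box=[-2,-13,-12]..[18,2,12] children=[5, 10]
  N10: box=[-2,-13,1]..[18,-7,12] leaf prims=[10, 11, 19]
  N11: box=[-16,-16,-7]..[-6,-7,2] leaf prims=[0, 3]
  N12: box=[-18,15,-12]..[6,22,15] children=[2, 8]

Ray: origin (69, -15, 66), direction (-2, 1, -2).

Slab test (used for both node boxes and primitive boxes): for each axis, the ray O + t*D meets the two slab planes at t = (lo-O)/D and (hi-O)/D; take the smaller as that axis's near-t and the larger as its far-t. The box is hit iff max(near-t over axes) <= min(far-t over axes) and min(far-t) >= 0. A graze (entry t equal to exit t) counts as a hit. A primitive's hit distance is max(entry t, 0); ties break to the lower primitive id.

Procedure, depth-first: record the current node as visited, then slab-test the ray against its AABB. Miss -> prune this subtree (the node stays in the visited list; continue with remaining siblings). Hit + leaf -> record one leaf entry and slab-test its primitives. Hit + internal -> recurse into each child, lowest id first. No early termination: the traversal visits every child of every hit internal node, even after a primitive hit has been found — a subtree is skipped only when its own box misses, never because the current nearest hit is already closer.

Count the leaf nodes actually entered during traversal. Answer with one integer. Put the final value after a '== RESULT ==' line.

Traverse from the root:
N0 x:[49/2,87/2] y:[-3,37] z:[47/2,39] -> hit [49/2,37], descend [4, 7, 9, 12]
  N4 x:[49/2,61/2] y:[16,37] z:[47/2,39] -> hit [49/2,61/2], descend [1, 6]
    N1 x:[49/2,61/2] y:[16,32] z:[59/2,39] -> hit [59/2,61/2] leaf, test {P6(miss), P14(miss), P20(miss)}
    N6 x:[49/2,28] y:[22,37] z:[47/2,31] -> hit [49/2,28] leaf, test {P5(miss), P7(miss), P13(miss)}
  N7 x:[34,85/2] y:[-3,17] z:[49/2,73/2] -> miss, prune
  N9 x:[51/2,71/2] y:[2,17] z:[27,39] -> miss, prune
  N12 x:[63/2,87/2] y:[30,37] z:[51/2,39] -> hit [63/2,37], descend [2, 8]
    N2 x:[33,83/2] y:[30,35] z:[35,39] -> hit [35,35] leaf, test {P1(miss), P18(miss)}
    N8 x:[63/2,87/2] y:[31,37] z:[51/2,69/2] -> hit [63/2,69/2] leaf, test {P2@t=67/2, P15(miss), P17(miss)}

Summary -> nodes [0, 4, 1, 6, 7, 9, 12, 2, 8]; box-tests=9; leaf-entries=4; first=P2

== RESULT ==
4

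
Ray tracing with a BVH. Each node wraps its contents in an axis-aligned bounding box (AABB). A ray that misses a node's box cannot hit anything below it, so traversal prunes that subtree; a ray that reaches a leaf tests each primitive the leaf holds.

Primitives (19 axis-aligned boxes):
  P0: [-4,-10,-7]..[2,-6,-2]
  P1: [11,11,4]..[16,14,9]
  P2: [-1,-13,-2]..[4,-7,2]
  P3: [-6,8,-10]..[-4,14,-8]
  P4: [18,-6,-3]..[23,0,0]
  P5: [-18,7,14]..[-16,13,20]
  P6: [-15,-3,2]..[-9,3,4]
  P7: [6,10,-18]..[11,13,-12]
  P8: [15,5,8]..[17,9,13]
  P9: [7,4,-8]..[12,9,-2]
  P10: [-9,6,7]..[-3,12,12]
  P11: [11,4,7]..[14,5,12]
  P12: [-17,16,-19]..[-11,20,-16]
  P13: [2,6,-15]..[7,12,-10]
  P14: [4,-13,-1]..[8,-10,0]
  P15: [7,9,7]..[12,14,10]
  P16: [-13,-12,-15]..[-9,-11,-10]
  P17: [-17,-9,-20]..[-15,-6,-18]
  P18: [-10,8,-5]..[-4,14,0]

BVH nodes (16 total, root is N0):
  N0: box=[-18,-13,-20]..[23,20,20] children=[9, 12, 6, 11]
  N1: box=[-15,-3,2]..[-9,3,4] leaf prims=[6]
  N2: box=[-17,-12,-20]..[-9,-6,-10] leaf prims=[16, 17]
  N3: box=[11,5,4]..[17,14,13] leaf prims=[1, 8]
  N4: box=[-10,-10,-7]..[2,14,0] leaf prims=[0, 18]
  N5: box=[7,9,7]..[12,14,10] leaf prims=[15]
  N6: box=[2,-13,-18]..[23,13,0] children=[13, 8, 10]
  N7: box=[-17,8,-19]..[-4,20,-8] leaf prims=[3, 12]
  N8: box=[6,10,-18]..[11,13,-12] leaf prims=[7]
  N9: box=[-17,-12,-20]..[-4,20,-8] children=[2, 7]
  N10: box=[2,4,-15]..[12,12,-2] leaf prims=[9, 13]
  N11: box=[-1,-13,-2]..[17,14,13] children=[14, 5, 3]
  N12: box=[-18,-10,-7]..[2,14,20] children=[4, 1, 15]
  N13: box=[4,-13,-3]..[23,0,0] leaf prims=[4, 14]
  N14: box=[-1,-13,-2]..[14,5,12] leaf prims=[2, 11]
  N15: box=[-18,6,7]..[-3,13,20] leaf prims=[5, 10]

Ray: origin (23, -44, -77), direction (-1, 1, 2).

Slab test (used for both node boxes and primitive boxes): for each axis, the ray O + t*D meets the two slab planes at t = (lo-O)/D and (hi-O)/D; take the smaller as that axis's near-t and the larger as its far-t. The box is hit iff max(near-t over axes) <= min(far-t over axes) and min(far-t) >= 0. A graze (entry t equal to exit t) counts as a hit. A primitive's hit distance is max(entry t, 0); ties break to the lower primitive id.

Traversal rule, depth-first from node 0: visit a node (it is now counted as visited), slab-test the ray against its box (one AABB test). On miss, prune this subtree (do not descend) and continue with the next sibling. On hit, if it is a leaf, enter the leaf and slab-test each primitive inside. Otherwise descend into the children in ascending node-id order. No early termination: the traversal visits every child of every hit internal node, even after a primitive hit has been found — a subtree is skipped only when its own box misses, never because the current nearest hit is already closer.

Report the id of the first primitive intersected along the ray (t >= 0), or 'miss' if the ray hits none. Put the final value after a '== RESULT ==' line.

Walk:
N0 x:[0,41] y:[31,64] z:[57/2,97/2] -> hit [31,41], descend [6, 9, 11, 12]
  N6 x:[0,21] y:[31,57] z:[59/2,77/2] -> miss, prune
  N9 x:[27,40] y:[32,64] z:[57/2,69/2] -> hit [32,69/2], descend [2, 7]
    N2 x:[32,40] y:[32,38] z:[57/2,67/2] -> hit [32,67/2] leaf, test {P16@t=32, P17(miss)}
    N7 x:[27,40] y:[52,64] z:[29,69/2] -> miss, prune
  N11 x:[6,24] y:[31,58] z:[75/2,45] -> miss, prune
  N12 x:[21,41] y:[34,58] z:[35,97/2] -> hit [35,41], descend [1, 4, 15]
    N1 x:[32,38] y:[41,47] z:[79/2,81/2] -> miss, prune
    N4 x:[21,33] y:[34,58] z:[35,77/2] -> miss, prune
    N15 x:[26,41] y:[50,57] z:[42,97/2] -> miss, prune

10 AABB tests over nodes [0, 6, 9, 2, 7, 11, 12, 1, 4, 15]; 1 leaf entered; closest P16.

== RESULT ==
16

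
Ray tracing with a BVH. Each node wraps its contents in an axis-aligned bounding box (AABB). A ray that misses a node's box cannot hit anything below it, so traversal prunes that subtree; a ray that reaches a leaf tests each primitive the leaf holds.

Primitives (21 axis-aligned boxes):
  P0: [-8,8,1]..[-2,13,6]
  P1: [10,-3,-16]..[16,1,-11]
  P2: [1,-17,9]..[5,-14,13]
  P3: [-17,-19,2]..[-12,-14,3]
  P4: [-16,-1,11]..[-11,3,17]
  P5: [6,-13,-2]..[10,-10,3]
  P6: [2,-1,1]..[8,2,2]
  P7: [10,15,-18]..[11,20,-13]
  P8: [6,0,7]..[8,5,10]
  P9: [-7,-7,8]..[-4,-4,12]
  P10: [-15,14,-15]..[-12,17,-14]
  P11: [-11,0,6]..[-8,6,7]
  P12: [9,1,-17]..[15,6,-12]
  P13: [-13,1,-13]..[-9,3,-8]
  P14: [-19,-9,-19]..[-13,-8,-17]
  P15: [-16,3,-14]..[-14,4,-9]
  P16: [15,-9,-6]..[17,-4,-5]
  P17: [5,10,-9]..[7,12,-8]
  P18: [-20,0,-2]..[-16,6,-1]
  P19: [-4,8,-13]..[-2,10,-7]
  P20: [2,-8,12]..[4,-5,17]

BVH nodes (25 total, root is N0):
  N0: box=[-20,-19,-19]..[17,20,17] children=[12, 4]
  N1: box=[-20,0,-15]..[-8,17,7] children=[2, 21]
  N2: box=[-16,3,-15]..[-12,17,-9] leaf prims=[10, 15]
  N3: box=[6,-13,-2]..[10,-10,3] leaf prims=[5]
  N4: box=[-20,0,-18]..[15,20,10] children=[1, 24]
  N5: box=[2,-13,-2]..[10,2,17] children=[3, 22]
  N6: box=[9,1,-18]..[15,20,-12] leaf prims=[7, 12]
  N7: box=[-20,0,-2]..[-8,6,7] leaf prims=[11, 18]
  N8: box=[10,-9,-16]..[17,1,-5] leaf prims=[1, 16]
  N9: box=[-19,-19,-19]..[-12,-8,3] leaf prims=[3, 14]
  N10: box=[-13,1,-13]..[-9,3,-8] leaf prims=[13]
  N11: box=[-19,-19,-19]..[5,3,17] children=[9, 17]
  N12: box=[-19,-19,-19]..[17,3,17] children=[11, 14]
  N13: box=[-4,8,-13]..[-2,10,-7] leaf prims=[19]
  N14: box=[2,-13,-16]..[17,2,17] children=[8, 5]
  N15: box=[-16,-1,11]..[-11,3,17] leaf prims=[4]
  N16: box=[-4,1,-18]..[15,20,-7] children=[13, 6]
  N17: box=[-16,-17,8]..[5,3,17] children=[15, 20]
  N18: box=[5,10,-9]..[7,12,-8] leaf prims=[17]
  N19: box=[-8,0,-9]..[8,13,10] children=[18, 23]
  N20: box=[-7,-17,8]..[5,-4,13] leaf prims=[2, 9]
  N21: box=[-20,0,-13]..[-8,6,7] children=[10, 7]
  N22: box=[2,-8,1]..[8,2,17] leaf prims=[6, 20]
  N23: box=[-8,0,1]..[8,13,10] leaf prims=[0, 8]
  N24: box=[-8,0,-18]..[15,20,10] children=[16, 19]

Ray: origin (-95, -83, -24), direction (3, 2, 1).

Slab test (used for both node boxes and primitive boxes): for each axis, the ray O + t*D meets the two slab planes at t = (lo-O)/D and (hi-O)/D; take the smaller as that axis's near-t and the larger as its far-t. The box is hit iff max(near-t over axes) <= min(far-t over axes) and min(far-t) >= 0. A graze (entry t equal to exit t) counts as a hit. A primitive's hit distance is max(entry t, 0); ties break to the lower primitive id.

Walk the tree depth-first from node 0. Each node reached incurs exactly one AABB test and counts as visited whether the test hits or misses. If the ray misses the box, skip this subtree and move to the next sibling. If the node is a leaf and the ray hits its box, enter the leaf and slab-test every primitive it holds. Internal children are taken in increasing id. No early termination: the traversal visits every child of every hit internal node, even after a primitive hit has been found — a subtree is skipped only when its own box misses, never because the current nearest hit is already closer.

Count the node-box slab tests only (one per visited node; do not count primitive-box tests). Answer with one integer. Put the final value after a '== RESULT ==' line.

Traverse from the root:
N0 x:[25,112/3] y:[32,103/2] z:[5,41] -> hit [32,112/3], descend [4, 12]
  N4 x:[25,110/3] y:[83/2,103/2] z:[6,34] -> miss, prune
  N12 x:[76/3,112/3] y:[32,43] z:[5,41] -> hit [32,112/3], descend [11, 14]
    N11 x:[76/3,100/3] y:[32,43] z:[5,41] -> hit [32,100/3], descend [9, 17]
      N9 x:[76/3,83/3] y:[32,75/2] z:[5,27] -> miss, prune
      N17 x:[79/3,100/3] y:[33,43] z:[32,41] -> hit [33,100/3], descend [15, 20]
        N15 x:[79/3,28] y:[41,43] z:[35,41] -> miss, prune
        N20 x:[88/3,100/3] y:[33,79/2] z:[32,37] -> hit [33,100/3] leaf, test {P2@t=33, P9(miss)}
    N14 x:[97/3,112/3] y:[35,85/2] z:[8,41] -> hit [35,112/3], descend [5, 8]
      N5 x:[97/3,35] y:[35,85/2] z:[22,41] -> hit [35,35], descend [3, 22]
        N3 x:[101/3,35] y:[35,73/2] z:[22,27] -> miss, prune
        N22 x:[97/3,103/3] y:[75/2,85/2] z:[25,41] -> miss, prune
      N8 x:[35,112/3] y:[37,42] z:[8,19] -> miss, prune

order=[0, 4, 12, 11, 9, 17, 15, 20, 14, 5, 3, 22, 8]  |boxes|=13  |leaves|=1  hit=P2

== RESULT ==
13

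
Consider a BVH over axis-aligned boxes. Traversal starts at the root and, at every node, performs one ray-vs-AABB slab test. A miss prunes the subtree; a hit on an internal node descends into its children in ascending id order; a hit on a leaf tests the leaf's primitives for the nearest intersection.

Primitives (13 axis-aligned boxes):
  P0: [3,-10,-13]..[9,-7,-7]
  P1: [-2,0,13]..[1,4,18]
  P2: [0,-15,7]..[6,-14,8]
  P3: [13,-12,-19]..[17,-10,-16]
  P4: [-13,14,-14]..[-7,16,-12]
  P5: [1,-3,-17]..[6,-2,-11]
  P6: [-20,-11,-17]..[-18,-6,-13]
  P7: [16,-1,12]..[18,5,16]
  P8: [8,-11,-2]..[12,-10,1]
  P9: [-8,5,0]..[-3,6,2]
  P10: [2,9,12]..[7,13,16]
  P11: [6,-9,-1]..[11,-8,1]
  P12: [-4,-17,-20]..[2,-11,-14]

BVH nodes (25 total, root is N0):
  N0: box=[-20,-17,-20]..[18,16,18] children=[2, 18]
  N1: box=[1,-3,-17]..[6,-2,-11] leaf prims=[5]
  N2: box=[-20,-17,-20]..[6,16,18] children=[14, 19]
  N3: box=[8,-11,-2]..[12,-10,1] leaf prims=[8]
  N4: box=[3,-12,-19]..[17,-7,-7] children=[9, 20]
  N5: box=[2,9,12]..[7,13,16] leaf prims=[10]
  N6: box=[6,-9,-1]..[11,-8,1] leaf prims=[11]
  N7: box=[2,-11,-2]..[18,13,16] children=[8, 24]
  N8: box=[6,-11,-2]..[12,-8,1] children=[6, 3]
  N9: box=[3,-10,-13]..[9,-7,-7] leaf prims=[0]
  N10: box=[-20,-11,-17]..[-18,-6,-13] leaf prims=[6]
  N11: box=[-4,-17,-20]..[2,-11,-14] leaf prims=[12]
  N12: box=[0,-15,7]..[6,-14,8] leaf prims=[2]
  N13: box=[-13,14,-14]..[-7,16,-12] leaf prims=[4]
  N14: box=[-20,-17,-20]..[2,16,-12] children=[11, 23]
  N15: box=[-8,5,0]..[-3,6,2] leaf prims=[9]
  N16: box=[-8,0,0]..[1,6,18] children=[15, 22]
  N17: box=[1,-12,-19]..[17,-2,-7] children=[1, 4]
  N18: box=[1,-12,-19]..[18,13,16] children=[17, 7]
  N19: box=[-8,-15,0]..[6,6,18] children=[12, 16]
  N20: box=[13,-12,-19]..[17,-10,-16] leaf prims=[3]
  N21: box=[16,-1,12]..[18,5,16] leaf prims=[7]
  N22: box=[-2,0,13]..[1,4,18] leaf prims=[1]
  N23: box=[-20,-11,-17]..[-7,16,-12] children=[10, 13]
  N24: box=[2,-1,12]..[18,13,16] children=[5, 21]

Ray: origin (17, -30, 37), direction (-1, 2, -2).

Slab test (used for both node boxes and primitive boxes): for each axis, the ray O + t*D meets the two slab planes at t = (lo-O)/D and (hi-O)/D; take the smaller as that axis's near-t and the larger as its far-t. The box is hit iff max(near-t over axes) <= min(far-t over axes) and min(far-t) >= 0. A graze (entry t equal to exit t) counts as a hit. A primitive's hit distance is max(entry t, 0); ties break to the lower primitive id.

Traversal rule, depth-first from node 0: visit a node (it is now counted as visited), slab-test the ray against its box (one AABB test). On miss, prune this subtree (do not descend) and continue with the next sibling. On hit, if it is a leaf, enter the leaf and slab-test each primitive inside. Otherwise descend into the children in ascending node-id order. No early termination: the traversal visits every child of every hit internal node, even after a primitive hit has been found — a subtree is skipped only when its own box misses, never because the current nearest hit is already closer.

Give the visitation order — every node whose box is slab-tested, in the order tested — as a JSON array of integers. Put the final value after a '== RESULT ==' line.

Traverse from the root:
N0 x:[-1,37] y:[13/2,23] z:[19/2,57/2] -> hit [19/2,23], descend [2, 18]
  N2 x:[11,37] y:[13/2,23] z:[19/2,57/2] -> hit [11,23], descend [14, 19]
    N14 x:[15,37] y:[13/2,23] z:[49/2,57/2] -> miss, prune
    N19 x:[11,25] y:[15/2,18] z:[19/2,37/2] -> hit [11,18], descend [12, 16]
      N12 x:[11,17] y:[15/2,8] z:[29/2,15] -> miss, prune
      N16 x:[16,25] y:[15,18] z:[19/2,37/2] -> hit [16,18], descend [15, 22]
        N15 x:[20,25] y:[35/2,18] z:[35/2,37/2] -> miss, prune
        N22 x:[16,19] y:[15,17] z:[19/2,12] -> miss, prune
  N18 x:[-1,16] y:[9,43/2] z:[21/2,28] -> hit [21/2,16], descend [7, 17]
    N7 x:[-1,15] y:[19/2,43/2] z:[21/2,39/2] -> hit [21/2,15], descend [8, 24]
      N8 x:[5,11] y:[19/2,11] z:[18,39/2] -> miss, prune
      N24 x:[-1,15] y:[29/2,43/2] z:[21/2,25/2] -> miss, prune
    N17 x:[0,16] y:[9,14] z:[22,28] -> miss, prune

order=[0, 2, 14, 19, 12, 16, 15, 22, 18, 7, 8, 24, 17]  |boxes|=13  |leaves|=0  hit=miss

== RESULT ==
[0, 2, 14, 19, 12, 16, 15, 22, 18, 7, 8, 24, 17]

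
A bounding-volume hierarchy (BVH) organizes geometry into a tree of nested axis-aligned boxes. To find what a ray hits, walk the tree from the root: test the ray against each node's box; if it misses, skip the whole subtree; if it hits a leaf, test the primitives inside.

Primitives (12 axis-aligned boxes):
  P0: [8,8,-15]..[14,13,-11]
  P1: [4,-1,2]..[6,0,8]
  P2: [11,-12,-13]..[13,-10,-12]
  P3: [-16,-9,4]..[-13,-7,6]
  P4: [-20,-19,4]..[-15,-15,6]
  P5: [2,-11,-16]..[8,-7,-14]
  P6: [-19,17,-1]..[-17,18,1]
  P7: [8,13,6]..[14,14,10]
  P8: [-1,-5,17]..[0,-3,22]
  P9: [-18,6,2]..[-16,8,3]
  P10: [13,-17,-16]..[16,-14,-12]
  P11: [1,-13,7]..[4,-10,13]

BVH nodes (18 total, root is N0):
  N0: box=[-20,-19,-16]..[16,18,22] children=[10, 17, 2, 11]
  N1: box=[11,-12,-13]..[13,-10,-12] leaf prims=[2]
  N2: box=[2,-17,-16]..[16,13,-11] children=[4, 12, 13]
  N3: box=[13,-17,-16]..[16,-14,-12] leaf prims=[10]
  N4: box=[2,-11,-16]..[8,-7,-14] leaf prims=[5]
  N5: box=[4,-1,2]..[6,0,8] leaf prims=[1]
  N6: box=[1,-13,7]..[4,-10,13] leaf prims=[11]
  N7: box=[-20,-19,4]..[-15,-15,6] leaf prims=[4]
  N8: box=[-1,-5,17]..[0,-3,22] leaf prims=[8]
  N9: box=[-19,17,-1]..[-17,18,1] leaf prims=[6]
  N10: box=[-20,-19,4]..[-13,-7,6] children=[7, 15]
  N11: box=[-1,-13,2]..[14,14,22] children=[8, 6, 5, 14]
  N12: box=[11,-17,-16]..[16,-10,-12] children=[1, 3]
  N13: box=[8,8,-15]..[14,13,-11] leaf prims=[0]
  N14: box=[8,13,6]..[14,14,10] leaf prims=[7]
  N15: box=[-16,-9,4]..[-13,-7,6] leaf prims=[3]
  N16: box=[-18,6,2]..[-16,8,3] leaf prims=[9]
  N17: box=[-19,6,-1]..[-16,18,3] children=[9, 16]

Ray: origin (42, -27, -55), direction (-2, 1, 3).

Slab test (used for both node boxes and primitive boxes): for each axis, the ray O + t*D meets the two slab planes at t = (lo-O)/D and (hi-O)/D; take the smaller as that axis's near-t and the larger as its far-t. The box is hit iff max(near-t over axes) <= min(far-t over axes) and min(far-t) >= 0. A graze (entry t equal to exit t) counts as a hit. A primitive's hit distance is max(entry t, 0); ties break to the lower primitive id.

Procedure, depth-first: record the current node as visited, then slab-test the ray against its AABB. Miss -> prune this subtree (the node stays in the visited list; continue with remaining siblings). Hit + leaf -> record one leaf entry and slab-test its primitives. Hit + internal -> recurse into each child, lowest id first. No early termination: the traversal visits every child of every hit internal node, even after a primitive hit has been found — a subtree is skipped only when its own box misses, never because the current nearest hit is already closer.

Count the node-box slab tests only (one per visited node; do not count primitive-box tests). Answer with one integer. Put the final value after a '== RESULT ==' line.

Traverse from the root:
N0 x:[13,31] y:[8,45] z:[13,77/3] -> hit [13,77/3], descend [2, 10, 11, 17]
  N2 x:[13,20] y:[10,40] z:[13,44/3] -> hit [13,44/3], descend [4, 12, 13]
    N4 x:[17,20] y:[16,20] z:[13,41/3] -> miss, prune
    N12 x:[13,31/2] y:[10,17] z:[13,43/3] -> hit [13,43/3], descend [1, 3]
      N1 x:[29/2,31/2] y:[15,17] z:[14,43/3] -> miss, prune
      N3 x:[13,29/2] y:[10,13] z:[13,43/3] -> hit [13,13] leaf, test {P10@t=13}
    N13 x:[14,17] y:[35,40] z:[40/3,44/3] -> miss, prune
  N10 x:[55/2,31] y:[8,20] z:[59/3,61/3] -> miss, prune
  N11 x:[14,43/2] y:[14,41] z:[19,77/3] -> hit [19,43/2], descend [5, 6, 8, 14]
    N5 x:[18,19] y:[26,27] z:[19,21] -> miss, prune
    N6 x:[19,41/2] y:[14,17] z:[62/3,68/3] -> miss, prune
    N8 x:[21,43/2] y:[22,24] z:[24,77/3] -> miss, prune
    N14 x:[14,17] y:[40,41] z:[61/3,65/3] -> miss, prune
  N17 x:[29,61/2] y:[33,45] z:[18,58/3] -> miss, prune

Visited [0, 2, 4, 12, 1, 3, 13, 10, 11, 5, 6, 8, 14, 17]. Tests: 14 box, 1 leaf. Nearest: P10.

== RESULT ==
14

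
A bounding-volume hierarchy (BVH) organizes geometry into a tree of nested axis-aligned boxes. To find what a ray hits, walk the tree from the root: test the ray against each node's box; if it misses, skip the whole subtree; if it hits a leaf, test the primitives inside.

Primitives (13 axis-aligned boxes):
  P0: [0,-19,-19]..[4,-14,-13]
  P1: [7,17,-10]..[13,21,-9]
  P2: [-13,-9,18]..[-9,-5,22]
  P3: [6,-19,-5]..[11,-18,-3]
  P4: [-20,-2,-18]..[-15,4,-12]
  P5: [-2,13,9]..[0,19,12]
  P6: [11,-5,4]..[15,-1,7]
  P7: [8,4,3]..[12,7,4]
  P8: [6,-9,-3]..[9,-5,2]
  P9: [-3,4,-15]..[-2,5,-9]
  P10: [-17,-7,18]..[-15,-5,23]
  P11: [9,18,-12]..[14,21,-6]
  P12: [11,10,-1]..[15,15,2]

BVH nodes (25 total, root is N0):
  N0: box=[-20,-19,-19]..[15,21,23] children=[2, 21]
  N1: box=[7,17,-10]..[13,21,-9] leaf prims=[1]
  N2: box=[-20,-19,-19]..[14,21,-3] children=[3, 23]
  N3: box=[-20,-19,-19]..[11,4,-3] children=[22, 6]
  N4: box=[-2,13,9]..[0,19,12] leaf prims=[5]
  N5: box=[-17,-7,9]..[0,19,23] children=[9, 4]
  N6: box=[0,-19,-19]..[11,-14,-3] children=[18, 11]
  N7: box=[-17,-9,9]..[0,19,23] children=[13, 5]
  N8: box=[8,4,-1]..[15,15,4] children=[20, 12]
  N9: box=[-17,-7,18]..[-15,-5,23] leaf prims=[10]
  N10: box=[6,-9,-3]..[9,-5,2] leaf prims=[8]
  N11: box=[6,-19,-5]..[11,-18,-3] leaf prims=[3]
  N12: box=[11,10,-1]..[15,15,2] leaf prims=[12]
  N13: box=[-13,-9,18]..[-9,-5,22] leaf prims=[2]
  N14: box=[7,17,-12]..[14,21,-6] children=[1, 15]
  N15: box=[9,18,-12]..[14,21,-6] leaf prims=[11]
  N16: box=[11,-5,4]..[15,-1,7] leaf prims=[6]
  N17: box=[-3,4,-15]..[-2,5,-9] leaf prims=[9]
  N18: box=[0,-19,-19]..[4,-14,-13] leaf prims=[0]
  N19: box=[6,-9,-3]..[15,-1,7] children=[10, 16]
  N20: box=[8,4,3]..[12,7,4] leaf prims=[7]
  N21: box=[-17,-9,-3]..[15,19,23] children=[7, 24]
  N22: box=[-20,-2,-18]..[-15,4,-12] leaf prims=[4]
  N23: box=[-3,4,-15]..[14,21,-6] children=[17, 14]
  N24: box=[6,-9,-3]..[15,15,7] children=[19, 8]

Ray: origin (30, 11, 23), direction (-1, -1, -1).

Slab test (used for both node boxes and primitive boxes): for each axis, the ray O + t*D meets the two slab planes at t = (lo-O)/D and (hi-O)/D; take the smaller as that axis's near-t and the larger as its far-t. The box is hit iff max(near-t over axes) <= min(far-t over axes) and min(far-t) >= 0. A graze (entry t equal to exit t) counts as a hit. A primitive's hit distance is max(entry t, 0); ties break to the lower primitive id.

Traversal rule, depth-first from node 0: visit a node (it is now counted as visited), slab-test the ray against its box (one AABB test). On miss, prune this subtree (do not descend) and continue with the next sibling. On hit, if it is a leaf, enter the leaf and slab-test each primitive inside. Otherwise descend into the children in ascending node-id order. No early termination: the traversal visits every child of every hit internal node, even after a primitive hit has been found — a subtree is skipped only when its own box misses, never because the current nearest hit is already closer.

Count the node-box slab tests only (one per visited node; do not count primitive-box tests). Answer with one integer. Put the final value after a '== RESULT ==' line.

Walk:
N0 x:[15,50] y:[-10,30] z:[0,42] -> hit [15,30], descend [2, 21]
  N2 x:[16,50] y:[-10,30] z:[26,42] -> hit [26,30], descend [3, 23]
    N3 x:[19,50] y:[7,30] z:[26,42] -> hit [26,30], descend [6, 22]
      N6 x:[19,30] y:[25,30] z:[26,42] -> hit [26,30], descend [11, 18]
        N11 x:[19,24] y:[29,30] z:[26,28] -> miss, prune
        N18 x:[26,30] y:[25,30] z:[36,42] -> miss, prune
      N22 x:[45,50] y:[7,13] z:[35,41] -> miss, prune
    N23 x:[16,33] y:[-10,7] z:[29,38] -> miss, prune
  N21 x:[15,47] y:[-8,20] z:[0,26] -> hit [15,20], descend [7, 24]
    N7 x:[30,47] y:[-8,20] z:[0,14] -> miss, prune
    N24 x:[15,24] y:[-4,20] z:[16,26] -> hit [16,20], descend [8, 19]
      N8 x:[15,22] y:[-4,7] z:[19,24] -> miss, prune
      N19 x:[15,24] y:[12,20] z:[16,26] -> hit [16,20], descend [10, 16]
        N10 x:[21,24] y:[16,20] z:[21,26] -> miss, prune
        N16 x:[15,19] y:[12,16] z:[16,19] -> hit [16,16] leaf, test {P6@t=16}

Visited [0, 2, 3, 6, 11, 18, 22, 23, 21, 7, 24, 8, 19, 10, 16]. Tests: 15 box, 1 leaf. Nearest: P6.

== RESULT ==
15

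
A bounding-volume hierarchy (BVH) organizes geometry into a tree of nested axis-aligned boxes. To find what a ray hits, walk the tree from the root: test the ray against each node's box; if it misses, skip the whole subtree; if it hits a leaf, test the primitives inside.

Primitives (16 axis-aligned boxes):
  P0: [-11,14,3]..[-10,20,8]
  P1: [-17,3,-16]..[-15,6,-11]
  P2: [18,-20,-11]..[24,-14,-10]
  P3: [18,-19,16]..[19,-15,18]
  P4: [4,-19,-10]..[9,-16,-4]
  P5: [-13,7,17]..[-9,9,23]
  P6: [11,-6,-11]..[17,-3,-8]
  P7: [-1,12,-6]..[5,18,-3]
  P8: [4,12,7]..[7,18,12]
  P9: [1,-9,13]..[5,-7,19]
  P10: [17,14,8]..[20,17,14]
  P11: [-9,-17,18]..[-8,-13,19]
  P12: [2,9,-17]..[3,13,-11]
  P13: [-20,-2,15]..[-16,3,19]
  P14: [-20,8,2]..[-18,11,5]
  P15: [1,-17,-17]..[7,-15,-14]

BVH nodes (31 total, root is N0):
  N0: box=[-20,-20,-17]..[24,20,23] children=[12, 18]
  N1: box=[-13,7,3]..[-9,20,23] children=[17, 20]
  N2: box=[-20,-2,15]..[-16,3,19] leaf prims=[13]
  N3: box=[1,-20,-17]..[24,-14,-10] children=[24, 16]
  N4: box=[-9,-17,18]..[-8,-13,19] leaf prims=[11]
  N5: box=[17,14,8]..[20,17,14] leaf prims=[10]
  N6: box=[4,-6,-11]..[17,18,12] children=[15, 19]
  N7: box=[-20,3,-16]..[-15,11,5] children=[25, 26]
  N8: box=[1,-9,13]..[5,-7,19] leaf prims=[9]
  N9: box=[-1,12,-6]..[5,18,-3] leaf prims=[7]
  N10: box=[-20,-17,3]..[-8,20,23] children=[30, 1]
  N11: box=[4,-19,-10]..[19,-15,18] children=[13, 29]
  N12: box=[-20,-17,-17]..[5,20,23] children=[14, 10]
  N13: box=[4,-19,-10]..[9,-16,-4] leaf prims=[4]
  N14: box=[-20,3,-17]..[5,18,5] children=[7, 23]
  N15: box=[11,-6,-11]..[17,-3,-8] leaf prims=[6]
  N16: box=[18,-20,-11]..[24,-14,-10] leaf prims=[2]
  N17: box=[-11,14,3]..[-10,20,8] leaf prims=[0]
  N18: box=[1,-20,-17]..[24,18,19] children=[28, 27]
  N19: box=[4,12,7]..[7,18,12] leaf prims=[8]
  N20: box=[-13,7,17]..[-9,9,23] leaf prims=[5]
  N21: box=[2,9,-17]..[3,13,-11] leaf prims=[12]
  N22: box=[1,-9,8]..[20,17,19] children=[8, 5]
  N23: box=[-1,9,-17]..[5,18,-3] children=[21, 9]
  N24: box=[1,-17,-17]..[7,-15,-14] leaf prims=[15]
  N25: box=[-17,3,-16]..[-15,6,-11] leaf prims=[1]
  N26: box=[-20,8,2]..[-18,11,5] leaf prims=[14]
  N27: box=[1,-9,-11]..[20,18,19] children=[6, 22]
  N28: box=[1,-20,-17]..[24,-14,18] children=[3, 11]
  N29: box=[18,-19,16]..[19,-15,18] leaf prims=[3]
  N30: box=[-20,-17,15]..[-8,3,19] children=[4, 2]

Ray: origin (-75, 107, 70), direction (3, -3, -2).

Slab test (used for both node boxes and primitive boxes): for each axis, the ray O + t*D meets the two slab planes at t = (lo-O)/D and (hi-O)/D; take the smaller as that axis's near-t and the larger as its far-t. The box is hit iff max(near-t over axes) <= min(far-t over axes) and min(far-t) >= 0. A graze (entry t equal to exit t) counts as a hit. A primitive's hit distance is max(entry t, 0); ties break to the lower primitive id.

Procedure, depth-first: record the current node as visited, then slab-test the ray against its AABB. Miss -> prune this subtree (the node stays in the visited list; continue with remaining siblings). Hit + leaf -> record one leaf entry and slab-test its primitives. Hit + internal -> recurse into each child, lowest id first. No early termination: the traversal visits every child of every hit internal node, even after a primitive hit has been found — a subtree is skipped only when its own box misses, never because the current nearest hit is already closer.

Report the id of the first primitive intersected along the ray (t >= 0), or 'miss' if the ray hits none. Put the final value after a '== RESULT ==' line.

Walk:
N0 x:[55/3,33] y:[29,127/3] z:[47/2,87/2] -> hit [29,33], descend [12, 18]
  N12 x:[55/3,80/3] y:[29,124/3] z:[47/2,87/2] -> miss, prune
  N18 x:[76/3,33] y:[89/3,127/3] z:[51/2,87/2] -> hit [89/3,33], descend [27, 28]
    N27 x:[76/3,95/3] y:[89/3,116/3] z:[51/2,81/2] -> hit [89/3,95/3], descend [6, 22]
      N6 x:[79/3,92/3] y:[89/3,113/3] z:[29,81/2] -> hit [89/3,92/3], descend [15, 19]
        N15 x:[86/3,92/3] y:[110/3,113/3] z:[39,81/2] -> miss, prune
        N19 x:[79/3,82/3] y:[89/3,95/3] z:[29,63/2] -> miss, prune
      N22 x:[76/3,95/3] y:[30,116/3] z:[51/2,31] -> hit [30,31], descend [5, 8]
        N5 x:[92/3,95/3] y:[30,31] z:[28,31] -> hit [92/3,31] leaf, test {P10@t=92/3}
        N8 x:[76/3,80/3] y:[38,116/3] z:[51/2,57/2] -> miss, prune
    N28 x:[76/3,33] y:[121/3,127/3] z:[26,87/2] -> miss, prune

Visited [0, 12, 18, 27, 6, 15, 19, 22, 5, 8, 28]. Tests: 11 box, 1 leaf. Nearest: P10.

== RESULT ==
10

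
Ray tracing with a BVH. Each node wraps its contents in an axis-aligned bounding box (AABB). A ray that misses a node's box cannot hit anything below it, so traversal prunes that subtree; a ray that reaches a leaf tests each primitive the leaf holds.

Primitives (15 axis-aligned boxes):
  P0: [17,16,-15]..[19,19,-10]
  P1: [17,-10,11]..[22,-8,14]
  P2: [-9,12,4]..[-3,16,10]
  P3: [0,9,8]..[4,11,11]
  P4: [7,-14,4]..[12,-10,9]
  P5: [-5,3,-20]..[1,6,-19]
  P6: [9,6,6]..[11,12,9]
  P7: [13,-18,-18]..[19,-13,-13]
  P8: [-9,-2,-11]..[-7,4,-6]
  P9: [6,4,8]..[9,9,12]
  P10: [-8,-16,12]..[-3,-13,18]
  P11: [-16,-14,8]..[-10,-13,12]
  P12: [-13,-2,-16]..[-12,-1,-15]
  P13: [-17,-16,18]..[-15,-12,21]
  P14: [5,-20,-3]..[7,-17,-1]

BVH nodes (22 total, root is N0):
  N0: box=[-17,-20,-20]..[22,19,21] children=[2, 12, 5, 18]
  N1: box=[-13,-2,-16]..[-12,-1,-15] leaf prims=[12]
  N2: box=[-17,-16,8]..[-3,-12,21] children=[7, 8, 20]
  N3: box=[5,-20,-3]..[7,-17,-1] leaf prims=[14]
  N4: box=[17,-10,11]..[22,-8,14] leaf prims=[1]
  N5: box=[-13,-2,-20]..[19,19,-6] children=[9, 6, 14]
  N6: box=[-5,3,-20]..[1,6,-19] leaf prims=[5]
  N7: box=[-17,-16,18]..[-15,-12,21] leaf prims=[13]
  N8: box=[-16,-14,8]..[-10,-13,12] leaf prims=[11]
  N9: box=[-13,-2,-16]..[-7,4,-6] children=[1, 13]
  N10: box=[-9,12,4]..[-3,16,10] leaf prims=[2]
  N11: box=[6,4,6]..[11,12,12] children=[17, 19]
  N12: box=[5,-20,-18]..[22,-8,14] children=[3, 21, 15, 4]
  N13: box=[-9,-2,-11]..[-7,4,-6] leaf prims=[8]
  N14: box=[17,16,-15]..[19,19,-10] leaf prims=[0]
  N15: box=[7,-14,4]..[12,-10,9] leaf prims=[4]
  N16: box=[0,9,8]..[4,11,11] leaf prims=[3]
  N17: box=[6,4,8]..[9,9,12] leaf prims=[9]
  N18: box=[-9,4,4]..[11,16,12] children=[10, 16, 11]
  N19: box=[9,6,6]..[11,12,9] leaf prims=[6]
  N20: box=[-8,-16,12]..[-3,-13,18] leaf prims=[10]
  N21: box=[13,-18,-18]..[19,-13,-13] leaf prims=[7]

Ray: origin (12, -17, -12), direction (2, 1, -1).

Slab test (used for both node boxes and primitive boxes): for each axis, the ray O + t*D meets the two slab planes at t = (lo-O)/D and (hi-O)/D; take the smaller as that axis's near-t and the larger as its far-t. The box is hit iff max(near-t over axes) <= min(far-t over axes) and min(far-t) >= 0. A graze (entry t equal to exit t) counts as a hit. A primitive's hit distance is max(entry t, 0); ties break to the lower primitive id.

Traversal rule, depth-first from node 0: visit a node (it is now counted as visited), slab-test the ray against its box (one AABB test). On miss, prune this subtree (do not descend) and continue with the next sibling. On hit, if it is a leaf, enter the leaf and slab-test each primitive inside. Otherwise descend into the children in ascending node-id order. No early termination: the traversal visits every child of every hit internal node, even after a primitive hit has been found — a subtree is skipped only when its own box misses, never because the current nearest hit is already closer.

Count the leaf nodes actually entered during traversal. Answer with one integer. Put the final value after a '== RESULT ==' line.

Traverse from the root:
N0 x:[-29/2,5] y:[-3,36] z:[-33,8] -> hit [-3,5], descend [2, 5, 12, 18]
  N2 x:[-29/2,-15/2] y:[1,5] z:[-33,-20] -> miss, prune
  N5 x:[-25/2,7/2] y:[15,36] z:[-6,8] -> miss, prune
  N12 x:[-7/2,5] y:[-3,9] z:[-26,6] -> hit [-3,5], descend [3, 4, 15, 21]
    N3 x:[-7/2,-5/2] y:[-3,0] z:[-11,-9] -> miss, prune
    N4 x:[5/2,5] y:[7,9] z:[-26,-23] -> miss, prune
    N15 x:[-5/2,0] y:[3,7] z:[-21,-16] -> miss, prune
    N21 x:[1/2,7/2] y:[-1,4] z:[1,6] -> hit [1,7/2] leaf, test {P7@t=1}
  N18 x:[-21/2,-1/2] y:[21,33] z:[-24,-16] -> miss, prune

order=[0, 2, 5, 12, 3, 4, 15, 21, 18]  |boxes|=9  |leaves|=1  hit=P7

== RESULT ==
1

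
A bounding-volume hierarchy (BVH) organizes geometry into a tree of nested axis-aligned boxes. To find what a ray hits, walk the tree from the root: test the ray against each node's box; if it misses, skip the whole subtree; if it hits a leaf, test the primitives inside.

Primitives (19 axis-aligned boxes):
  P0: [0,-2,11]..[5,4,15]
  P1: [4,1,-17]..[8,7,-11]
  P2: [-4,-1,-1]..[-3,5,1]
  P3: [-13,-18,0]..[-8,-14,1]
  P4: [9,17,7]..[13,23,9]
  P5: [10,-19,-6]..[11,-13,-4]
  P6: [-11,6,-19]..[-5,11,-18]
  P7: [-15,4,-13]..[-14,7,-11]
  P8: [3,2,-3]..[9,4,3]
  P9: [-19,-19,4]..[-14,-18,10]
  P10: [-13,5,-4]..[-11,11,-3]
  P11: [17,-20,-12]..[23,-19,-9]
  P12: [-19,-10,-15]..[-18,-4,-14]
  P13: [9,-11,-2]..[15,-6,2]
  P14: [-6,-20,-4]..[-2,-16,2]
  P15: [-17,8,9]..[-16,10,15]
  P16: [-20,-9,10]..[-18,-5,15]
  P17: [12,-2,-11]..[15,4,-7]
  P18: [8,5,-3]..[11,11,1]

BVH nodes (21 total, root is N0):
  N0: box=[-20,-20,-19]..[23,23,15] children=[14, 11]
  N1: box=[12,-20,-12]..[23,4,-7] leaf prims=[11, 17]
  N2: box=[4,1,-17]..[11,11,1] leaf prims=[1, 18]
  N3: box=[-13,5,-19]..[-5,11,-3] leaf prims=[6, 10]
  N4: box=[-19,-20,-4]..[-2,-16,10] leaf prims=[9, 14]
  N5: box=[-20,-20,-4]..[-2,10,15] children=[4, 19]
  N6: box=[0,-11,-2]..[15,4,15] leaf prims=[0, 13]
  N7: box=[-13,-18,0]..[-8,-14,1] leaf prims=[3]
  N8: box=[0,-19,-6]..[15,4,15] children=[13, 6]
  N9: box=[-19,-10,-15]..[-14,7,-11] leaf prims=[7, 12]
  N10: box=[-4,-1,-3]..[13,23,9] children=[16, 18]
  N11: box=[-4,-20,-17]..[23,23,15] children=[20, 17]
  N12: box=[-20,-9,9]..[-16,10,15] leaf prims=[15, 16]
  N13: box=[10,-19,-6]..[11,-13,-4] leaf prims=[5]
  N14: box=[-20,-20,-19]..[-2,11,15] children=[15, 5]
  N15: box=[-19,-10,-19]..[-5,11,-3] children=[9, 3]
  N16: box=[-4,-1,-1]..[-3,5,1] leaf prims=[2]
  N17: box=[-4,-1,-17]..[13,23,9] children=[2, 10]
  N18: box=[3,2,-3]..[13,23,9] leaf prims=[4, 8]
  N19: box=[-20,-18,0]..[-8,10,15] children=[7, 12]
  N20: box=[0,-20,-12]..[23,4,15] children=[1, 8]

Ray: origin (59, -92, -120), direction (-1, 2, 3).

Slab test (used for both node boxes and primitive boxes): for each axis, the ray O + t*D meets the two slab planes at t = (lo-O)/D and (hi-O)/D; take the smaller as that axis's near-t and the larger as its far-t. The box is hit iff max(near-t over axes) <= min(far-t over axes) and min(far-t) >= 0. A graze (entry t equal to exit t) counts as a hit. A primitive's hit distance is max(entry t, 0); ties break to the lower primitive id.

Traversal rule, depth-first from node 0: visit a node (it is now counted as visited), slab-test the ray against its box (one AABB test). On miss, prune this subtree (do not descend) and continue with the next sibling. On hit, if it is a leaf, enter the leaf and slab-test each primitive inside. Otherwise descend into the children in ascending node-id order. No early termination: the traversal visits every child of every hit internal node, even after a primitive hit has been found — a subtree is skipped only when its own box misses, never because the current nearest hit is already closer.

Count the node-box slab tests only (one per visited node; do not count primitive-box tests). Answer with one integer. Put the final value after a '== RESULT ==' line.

Walk:
N0 x:[36,79] y:[36,115/2] z:[101/3,45] -> hit [36,45], descend [11, 14]
  N11 x:[36,63] y:[36,115/2] z:[103/3,45] -> hit [36,45], descend [17, 20]
    N17 x:[46,63] y:[91/2,115/2] z:[103/3,43] -> miss, prune
    N20 x:[36,59] y:[36,48] z:[36,45] -> hit [36,45], descend [1, 8]
      N1 x:[36,47] y:[36,48] z:[36,113/3] -> hit [36,113/3] leaf, test {P11@t=36, P17(miss)}
      N8 x:[44,59] y:[73/2,48] z:[38,45] -> hit [44,45], descend [6, 13]
        N6 x:[44,59] y:[81/2,48] z:[118/3,45] -> hit [44,45] leaf, test {P0(miss), P13(miss)}
        N13 x:[48,49] y:[73/2,79/2] z:[38,116/3] -> miss, prune
  N14 x:[61,79] y:[36,103/2] z:[101/3,45] -> miss, prune

Summary -> nodes [0, 11, 17, 20, 1, 8, 6, 13, 14]; box-tests=9; leaf-entries=2; first=P11

== RESULT ==
9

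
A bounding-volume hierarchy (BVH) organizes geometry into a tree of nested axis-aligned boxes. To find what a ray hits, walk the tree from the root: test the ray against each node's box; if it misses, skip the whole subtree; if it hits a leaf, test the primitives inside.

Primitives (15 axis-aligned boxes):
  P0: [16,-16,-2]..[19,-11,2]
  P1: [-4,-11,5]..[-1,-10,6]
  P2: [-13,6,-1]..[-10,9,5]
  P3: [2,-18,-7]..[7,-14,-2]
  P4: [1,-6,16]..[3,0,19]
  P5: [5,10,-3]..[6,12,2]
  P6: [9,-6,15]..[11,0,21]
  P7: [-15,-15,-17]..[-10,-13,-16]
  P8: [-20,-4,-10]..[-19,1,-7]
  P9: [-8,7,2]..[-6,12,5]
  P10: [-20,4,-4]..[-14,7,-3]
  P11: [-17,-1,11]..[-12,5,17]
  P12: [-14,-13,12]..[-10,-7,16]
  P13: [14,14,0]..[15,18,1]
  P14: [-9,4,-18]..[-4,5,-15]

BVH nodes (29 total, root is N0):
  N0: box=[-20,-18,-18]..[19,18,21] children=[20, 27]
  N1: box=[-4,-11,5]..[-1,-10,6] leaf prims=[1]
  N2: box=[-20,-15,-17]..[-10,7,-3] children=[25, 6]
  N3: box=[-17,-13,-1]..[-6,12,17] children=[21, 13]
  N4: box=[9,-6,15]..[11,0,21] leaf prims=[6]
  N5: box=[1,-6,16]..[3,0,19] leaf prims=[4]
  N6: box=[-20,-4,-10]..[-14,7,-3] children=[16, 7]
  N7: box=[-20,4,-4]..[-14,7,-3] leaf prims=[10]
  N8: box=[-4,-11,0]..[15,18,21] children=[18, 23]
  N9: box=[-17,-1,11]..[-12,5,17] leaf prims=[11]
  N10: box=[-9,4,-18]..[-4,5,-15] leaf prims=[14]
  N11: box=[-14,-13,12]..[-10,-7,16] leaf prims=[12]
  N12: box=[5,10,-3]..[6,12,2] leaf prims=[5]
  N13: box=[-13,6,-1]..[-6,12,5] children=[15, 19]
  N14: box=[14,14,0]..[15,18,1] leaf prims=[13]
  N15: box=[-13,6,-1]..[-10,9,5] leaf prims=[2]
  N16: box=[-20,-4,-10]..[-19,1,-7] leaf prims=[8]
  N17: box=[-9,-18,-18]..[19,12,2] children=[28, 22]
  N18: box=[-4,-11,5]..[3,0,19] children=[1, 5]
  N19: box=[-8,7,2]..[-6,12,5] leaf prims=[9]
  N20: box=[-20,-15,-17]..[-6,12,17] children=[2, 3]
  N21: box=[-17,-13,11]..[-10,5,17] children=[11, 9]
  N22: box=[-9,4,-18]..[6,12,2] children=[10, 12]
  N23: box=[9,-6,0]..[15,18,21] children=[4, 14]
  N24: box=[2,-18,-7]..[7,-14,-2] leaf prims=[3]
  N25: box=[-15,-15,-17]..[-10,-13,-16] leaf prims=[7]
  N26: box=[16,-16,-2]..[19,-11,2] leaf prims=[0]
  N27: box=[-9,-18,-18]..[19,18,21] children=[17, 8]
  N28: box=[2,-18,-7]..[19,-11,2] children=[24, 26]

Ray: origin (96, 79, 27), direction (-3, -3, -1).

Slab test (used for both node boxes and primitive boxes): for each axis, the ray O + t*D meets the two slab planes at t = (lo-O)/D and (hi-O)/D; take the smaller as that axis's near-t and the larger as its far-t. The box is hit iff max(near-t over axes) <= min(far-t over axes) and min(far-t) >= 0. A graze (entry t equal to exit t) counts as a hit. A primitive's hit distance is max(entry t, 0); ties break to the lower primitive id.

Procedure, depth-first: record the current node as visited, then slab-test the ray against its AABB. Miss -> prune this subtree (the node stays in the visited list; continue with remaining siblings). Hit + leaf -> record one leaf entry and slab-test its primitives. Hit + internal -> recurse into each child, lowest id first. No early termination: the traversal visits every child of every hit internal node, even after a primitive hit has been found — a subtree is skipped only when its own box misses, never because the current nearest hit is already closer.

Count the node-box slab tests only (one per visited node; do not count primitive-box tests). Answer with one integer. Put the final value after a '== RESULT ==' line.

Traverse from the root:
N0 x:[77/3,116/3] y:[61/3,97/3] z:[6,45] -> hit [77/3,97/3], descend [20, 27]
  N20 x:[34,116/3] y:[67/3,94/3] z:[10,44] -> miss, prune
  N27 x:[77/3,35] y:[61/3,97/3] z:[6,45] -> hit [77/3,97/3], descend [8, 17]
    N8 x:[27,100/3] y:[61/3,30] z:[6,27] -> hit [27,27], descend [18, 23]
      N18 x:[31,100/3] y:[79/3,30] z:[8,22] -> miss, prune
      N23 x:[27,29] y:[61/3,85/3] z:[6,27] -> hit [27,27], descend [4, 14]
        N4 x:[85/3,29] y:[79/3,85/3] z:[6,12] -> miss, prune
        N14 x:[27,82/3] y:[61/3,65/3] z:[26,27] -> miss, prune
    N17 x:[77/3,35] y:[67/3,97/3] z:[25,45] -> hit [77/3,97/3], descend [22, 28]
      N22 x:[30,35] y:[67/3,25] z:[25,45] -> miss, prune
      N28 x:[77/3,94/3] y:[30,97/3] z:[25,34] -> hit [30,94/3], descend [24, 26]
        N24 x:[89/3,94/3] y:[31,97/3] z:[29,34] -> hit [31,94/3] leaf, test {P3@t=31}
        N26 x:[77/3,80/3] y:[30,95/3] z:[25,29] -> miss, prune

Visited [0, 20, 27, 8, 18, 23, 4, 14, 17, 22, 28, 24, 26]. Tests: 13 box, 1 leaf. Nearest: P3.

== RESULT ==
13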